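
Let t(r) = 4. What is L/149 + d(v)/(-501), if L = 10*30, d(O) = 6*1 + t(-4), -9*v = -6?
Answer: 148810/74649 ≈ 1.9935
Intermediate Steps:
v = ⅔ (v = -⅑*(-6) = ⅔ ≈ 0.66667)
d(O) = 10 (d(O) = 6*1 + 4 = 6 + 4 = 10)
L = 300
L/149 + d(v)/(-501) = 300/149 + 10/(-501) = 300*(1/149) + 10*(-1/501) = 300/149 - 10/501 = 148810/74649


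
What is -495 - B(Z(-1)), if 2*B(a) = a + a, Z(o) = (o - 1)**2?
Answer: -499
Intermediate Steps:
Z(o) = (-1 + o)**2
B(a) = a (B(a) = (a + a)/2 = (2*a)/2 = a)
-495 - B(Z(-1)) = -495 - (-1 - 1)**2 = -495 - 1*(-2)**2 = -495 - 1*4 = -495 - 4 = -499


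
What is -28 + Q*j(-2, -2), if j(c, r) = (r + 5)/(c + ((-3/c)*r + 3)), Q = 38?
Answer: -85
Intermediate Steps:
j(c, r) = (5 + r)/(3 + c - 3*r/c) (j(c, r) = (5 + r)/(c + (-3*r/c + 3)) = (5 + r)/(c + (3 - 3*r/c)) = (5 + r)/(3 + c - 3*r/c))
-28 + Q*j(-2, -2) = -28 + 38*(-2*(5 - 2)/((-2)² - 3*(-2) + 3*(-2))) = -28 + 38*(-2*3/(4 + 6 - 6)) = -28 + 38*(-2*3/4) = -28 + 38*(-2*¼*3) = -28 + 38*(-3/2) = -28 - 57 = -85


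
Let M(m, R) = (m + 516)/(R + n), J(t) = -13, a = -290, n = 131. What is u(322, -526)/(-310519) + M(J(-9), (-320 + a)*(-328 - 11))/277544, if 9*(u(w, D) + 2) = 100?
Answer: -427984382405/14590642444699464 ≈ -2.9333e-5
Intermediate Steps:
u(w, D) = 82/9 (u(w, D) = -2 + (1/9)*100 = -2 + 100/9 = 82/9)
M(m, R) = (516 + m)/(131 + R) (M(m, R) = (m + 516)/(R + 131) = (516 + m)/(131 + R))
u(322, -526)/(-310519) + M(J(-9), (-320 + a)*(-328 - 11))/277544 = (82/9)/(-310519) + ((516 - 13)/(131 + (-320 - 290)*(-328 - 11)))/277544 = (82/9)*(-1/310519) + (503/(131 - 610*(-339)))*(1/277544) = -82/2794671 + (503/(131 + 206790))*(1/277544) = -82/2794671 + (503/206921)*(1/277544) = -82/2794671 + 503/57429682024 = -427984382405/14590642444699464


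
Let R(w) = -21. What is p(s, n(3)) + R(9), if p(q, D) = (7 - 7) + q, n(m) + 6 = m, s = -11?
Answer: -32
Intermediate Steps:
n(m) = -6 + m
p(q, D) = q (p(q, D) = 0 + q = q)
p(s, n(3)) + R(9) = -11 - 21 = -32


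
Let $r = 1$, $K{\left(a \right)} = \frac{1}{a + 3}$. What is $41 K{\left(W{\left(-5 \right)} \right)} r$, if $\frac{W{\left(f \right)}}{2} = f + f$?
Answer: $- \frac{41}{17} \approx -2.4118$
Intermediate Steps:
$W{\left(f \right)} = 4 f$ ($W{\left(f \right)} = 2 \left(f + f\right) = 2 \cdot 2 f = 4 f$)
$K{\left(a \right)} = \frac{1}{3 + a}$
$41 K{\left(W{\left(-5 \right)} \right)} r = \frac{41}{3 + 4 \left(-5\right)} 1 = \frac{41}{3 - 20} \cdot 1 = \frac{41}{-17} \cdot 1 = 41 \left(- \frac{1}{17}\right) 1 = \left(- \frac{41}{17}\right) 1 = - \frac{41}{17}$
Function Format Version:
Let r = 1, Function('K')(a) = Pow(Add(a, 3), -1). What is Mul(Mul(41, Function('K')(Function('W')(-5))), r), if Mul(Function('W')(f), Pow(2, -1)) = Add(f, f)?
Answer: Rational(-41, 17) ≈ -2.4118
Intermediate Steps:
Function('W')(f) = Mul(4, f) (Function('W')(f) = Mul(2, Add(f, f)) = Mul(2, Mul(2, f)) = Mul(4, f))
Function('K')(a) = Pow(Add(3, a), -1)
Mul(Mul(41, Function('K')(Function('W')(-5))), r) = Mul(Mul(41, Pow(Add(3, Mul(4, -5)), -1)), 1) = Mul(Mul(41, Pow(Add(3, -20), -1)), 1) = Mul(Mul(41, Pow(-17, -1)), 1) = Mul(Mul(41, Rational(-1, 17)), 1) = Mul(Rational(-41, 17), 1) = Rational(-41, 17)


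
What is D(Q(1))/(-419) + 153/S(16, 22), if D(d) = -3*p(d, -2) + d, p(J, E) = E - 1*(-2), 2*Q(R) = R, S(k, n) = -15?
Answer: -42743/4190 ≈ -10.201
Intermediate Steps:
Q(R) = R/2
p(J, E) = 2 + E (p(J, E) = E + 2 = 2 + E)
D(d) = d (D(d) = -3*(2 - 2) + d = -3*0 + d = 0 + d = d)
D(Q(1))/(-419) + 153/S(16, 22) = ((½)*1)/(-419) + 153/(-15) = (½)*(-1/419) + 153*(-1/15) = -1/838 - 51/5 = -42743/4190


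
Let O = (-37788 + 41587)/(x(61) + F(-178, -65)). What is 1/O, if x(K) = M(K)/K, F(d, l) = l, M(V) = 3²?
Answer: -3956/231739 ≈ -0.017071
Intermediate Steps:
M(V) = 9
x(K) = 9/K
O = -231739/3956 (O = (-37788 + 41587)/(9/61 - 65) = 3799/(9*(1/61) - 65) = 3799/(9/61 - 65) = 3799/(-3956/61) = 3799*(-61/3956) = -231739/3956 ≈ -58.579)
1/O = 1/(-231739/3956) = -3956/231739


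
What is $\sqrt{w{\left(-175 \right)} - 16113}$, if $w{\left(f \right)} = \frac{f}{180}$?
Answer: $\frac{i \sqrt{580103}}{6} \approx 126.94 i$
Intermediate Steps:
$w{\left(f \right)} = \frac{f}{180}$ ($w{\left(f \right)} = f \frac{1}{180} = \frac{f}{180}$)
$\sqrt{w{\left(-175 \right)} - 16113} = \sqrt{\frac{1}{180} \left(-175\right) - 16113} = \sqrt{- \frac{35}{36} - 16113} = \sqrt{- \frac{580103}{36}} = \frac{i \sqrt{580103}}{6}$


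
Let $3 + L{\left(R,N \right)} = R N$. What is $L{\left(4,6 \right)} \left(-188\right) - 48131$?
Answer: $-52079$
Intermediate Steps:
$L{\left(R,N \right)} = -3 + N R$ ($L{\left(R,N \right)} = -3 + R N = -3 + N R$)
$L{\left(4,6 \right)} \left(-188\right) - 48131 = \left(-3 + 6 \cdot 4\right) \left(-188\right) - 48131 = \left(-3 + 24\right) \left(-188\right) - 48131 = 21 \left(-188\right) - 48131 = -3948 - 48131 = -52079$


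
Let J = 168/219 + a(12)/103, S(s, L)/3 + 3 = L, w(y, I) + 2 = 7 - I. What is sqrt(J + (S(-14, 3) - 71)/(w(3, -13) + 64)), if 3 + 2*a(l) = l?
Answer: 2*I*sqrt(1307719518)/308279 ≈ 0.23461*I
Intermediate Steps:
a(l) = -3/2 + l/2
w(y, I) = 5 - I (w(y, I) = -2 + (7 - I) = 5 - I)
S(s, L) = -9 + 3*L
J = 12193/15038 (J = 168/219 + (-3/2 + (1/2)*12)/103 = 168*(1/219) + (-3/2 + 6)*(1/103) = 56/73 + (9/2)*(1/103) = 56/73 + 9/206 = 12193/15038 ≈ 0.81081)
sqrt(J + (S(-14, 3) - 71)/(w(3, -13) + 64)) = sqrt(12193/15038 + ((-9 + 3*3) - 71)/((5 - 1*(-13)) + 64)) = sqrt(12193/15038 + ((-9 + 9) - 71)/((5 + 13) + 64)) = sqrt(12193/15038 + (0 - 71)/(18 + 64)) = sqrt(12193/15038 - 71/82) = sqrt(-16968/308279) = 2*I*sqrt(1307719518)/308279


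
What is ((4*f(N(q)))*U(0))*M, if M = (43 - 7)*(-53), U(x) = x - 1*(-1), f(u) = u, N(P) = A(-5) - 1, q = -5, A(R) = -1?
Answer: 15264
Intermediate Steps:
N(P) = -2 (N(P) = -1 - 1 = -2)
U(x) = 1 + x (U(x) = x + 1 = 1 + x)
M = -1908 (M = 36*(-53) = -1908)
((4*f(N(q)))*U(0))*M = ((4*(-2))*(1 + 0))*(-1908) = -8*1*(-1908) = -8*(-1908) = 15264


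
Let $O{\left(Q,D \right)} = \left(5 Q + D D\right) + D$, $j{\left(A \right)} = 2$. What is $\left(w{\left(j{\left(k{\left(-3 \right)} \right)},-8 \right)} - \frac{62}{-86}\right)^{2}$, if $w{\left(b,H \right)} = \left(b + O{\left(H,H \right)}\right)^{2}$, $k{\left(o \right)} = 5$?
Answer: $\frac{194965369}{1849} \approx 1.0544 \cdot 10^{5}$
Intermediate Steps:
$O{\left(Q,D \right)} = D + D^{2} + 5 Q$ ($O{\left(Q,D \right)} = \left(5 Q + D^{2}\right) + D = \left(D^{2} + 5 Q\right) + D = D + D^{2} + 5 Q$)
$w{\left(b,H \right)} = \left(b + H^{2} + 6 H\right)^{2}$ ($w{\left(b,H \right)} = \left(b + \left(H + H^{2} + 5 H\right)\right)^{2} = \left(b + \left(H^{2} + 6 H\right)\right)^{2} = \left(b + H^{2} + 6 H\right)^{2}$)
$\left(w{\left(j{\left(k{\left(-3 \right)} \right)},-8 \right)} - \frac{62}{-86}\right)^{2} = \left(\left(2 + \left(-8\right)^{2} + 6 \left(-8\right)\right)^{2} - \frac{62}{-86}\right)^{2} = \left(\left(2 + 64 - 48\right)^{2} - - \frac{31}{43}\right)^{2} = \left(18^{2} + \frac{31}{43}\right)^{2} = \left(324 + \frac{31}{43}\right)^{2} = \left(\frac{13963}{43}\right)^{2} = \frac{194965369}{1849}$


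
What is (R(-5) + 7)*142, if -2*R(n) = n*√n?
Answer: 994 + 355*I*√5 ≈ 994.0 + 793.8*I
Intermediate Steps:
R(n) = -n^(3/2)/2 (R(n) = -n*√n/2 = -n^(3/2)/2)
(R(-5) + 7)*142 = (-(-5)*I*√5/2 + 7)*142 = (5*I*√5/2 + 7)*142 = (7 + 5*I*√5/2)*142 = 994 + 355*I*√5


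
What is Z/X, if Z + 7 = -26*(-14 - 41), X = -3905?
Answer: -1423/3905 ≈ -0.36440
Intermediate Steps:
Z = 1423 (Z = -7 - 26*(-14 - 41) = -7 - 26*(-55) = -7 + 1430 = 1423)
Z/X = 1423/(-3905) = 1423*(-1/3905) = -1423/3905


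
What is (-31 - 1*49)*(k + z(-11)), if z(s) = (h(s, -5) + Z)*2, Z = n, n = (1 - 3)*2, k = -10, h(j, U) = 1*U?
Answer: 2240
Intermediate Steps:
h(j, U) = U
n = -4 (n = -2*2 = -4)
Z = -4
z(s) = -18 (z(s) = (-5 - 4)*2 = -9*2 = -18)
(-31 - 1*49)*(k + z(-11)) = (-31 - 1*49)*(-10 - 18) = (-31 - 49)*(-28) = -80*(-28) = 2240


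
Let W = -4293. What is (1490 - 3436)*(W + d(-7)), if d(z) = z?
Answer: 8367800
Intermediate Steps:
(1490 - 3436)*(W + d(-7)) = (1490 - 3436)*(-4293 - 7) = -1946*(-4300) = 8367800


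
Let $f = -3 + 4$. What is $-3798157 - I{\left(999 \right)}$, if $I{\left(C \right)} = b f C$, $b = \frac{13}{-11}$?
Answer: $- \frac{41766740}{11} \approx -3.797 \cdot 10^{6}$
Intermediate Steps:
$b = - \frac{13}{11}$ ($b = 13 \left(- \frac{1}{11}\right) = - \frac{13}{11} \approx -1.1818$)
$f = 1$
$I{\left(C \right)} = - \frac{13 C}{11}$ ($I{\left(C \right)} = \left(- \frac{13}{11}\right) 1 C = - \frac{13 C}{11}$)
$-3798157 - I{\left(999 \right)} = -3798157 - \left(- \frac{13}{11}\right) 999 = -3798157 - - \frac{12987}{11} = -3798157 + \frac{12987}{11} = - \frac{41766740}{11}$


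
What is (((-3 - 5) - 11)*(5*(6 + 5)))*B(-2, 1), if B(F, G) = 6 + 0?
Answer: -6270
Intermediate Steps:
B(F, G) = 6
(((-3 - 5) - 11)*(5*(6 + 5)))*B(-2, 1) = (((-3 - 5) - 11)*(5*(6 + 5)))*6 = ((-8 - 11)*(5*11))*6 = -19*55*6 = -1045*6 = -6270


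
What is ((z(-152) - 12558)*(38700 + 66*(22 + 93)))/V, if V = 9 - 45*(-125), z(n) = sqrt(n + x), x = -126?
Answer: -32294990/313 + 7715*I*sqrt(278)/939 ≈ -1.0318e+5 + 136.99*I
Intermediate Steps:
z(n) = sqrt(-126 + n) (z(n) = sqrt(n - 126) = sqrt(-126 + n))
V = 5634 (V = 9 + 5625 = 5634)
((z(-152) - 12558)*(38700 + 66*(22 + 93)))/V = ((sqrt(-126 - 152) - 12558)*(38700 + 66*(22 + 93)))/5634 = ((sqrt(-278) - 12558)*(38700 + 66*115))*(1/5634) = ((I*sqrt(278) - 12558)*(38700 + 7590))*(1/5634) = ((-12558 + I*sqrt(278))*46290)*(1/5634) = (-581309820 + 46290*I*sqrt(278))*(1/5634) = -32294990/313 + 7715*I*sqrt(278)/939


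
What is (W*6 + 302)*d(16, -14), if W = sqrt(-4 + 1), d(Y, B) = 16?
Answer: 4832 + 96*I*sqrt(3) ≈ 4832.0 + 166.28*I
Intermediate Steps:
W = I*sqrt(3) (W = sqrt(-3) = I*sqrt(3) ≈ 1.732*I)
(W*6 + 302)*d(16, -14) = ((I*sqrt(3))*6 + 302)*16 = (6*I*sqrt(3) + 302)*16 = (302 + 6*I*sqrt(3))*16 = 4832 + 96*I*sqrt(3)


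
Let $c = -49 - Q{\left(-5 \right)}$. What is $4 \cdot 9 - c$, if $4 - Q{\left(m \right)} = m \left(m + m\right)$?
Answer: $39$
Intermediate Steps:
$Q{\left(m \right)} = 4 - 2 m^{2}$ ($Q{\left(m \right)} = 4 - m \left(m + m\right) = 4 - m 2 m = 4 - 2 m^{2}$)
$c = -3$ ($c = -49 - \left(4 - 2 \left(-5\right)^{2}\right) = -49 - \left(4 - 50\right) = -49 - -46 = -49 + 46 = -3$)
$4 \cdot 9 - c = 4 \cdot 9 - -3 = 36 + 3 = 39$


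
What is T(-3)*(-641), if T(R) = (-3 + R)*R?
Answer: -11538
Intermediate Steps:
T(R) = R*(-3 + R)
T(-3)*(-641) = -3*(-3 - 3)*(-641) = -3*(-6)*(-641) = 18*(-641) = -11538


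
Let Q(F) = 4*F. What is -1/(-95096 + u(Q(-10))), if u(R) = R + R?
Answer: 1/95176 ≈ 1.0507e-5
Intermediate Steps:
u(R) = 2*R
-1/(-95096 + u(Q(-10))) = -1/(-95096 + 2*(4*(-10))) = -1/(-95096 + 2*(-40)) = -1/(-95096 - 80) = -1/(-95176) = -1*(-1/95176) = 1/95176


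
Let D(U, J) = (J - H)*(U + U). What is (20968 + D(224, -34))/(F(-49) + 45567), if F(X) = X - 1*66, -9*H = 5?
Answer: 13466/102267 ≈ 0.13168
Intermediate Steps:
H = -5/9 (H = -⅑*5 = -5/9 ≈ -0.55556)
F(X) = -66 + X (F(X) = X - 66 = -66 + X)
D(U, J) = 2*U*(5/9 + J) (D(U, J) = (J - 1*(-5/9))*(U + U) = (J + 5/9)*(2*U) = (5/9 + J)*(2*U) = 2*U*(5/9 + J))
(20968 + D(224, -34))/(F(-49) + 45567) = (20968 + (2/9)*224*(5 + 9*(-34)))/((-66 - 49) + 45567) = (20968 + (2/9)*224*(5 - 306))/(-115 + 45567) = (20968 + (2/9)*224*(-301))/45452 = (20968 - 134848/9)*(1/45452) = (53864/9)*(1/45452) = 13466/102267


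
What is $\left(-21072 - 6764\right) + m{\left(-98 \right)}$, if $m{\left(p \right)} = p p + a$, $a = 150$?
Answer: $-18082$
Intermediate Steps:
$m{\left(p \right)} = 150 + p^{2}$ ($m{\left(p \right)} = p p + 150 = p^{2} + 150 = 150 + p^{2}$)
$\left(-21072 - 6764\right) + m{\left(-98 \right)} = \left(-21072 - 6764\right) + \left(150 + \left(-98\right)^{2}\right) = -27836 + \left(150 + 9604\right) = -27836 + 9754 = -18082$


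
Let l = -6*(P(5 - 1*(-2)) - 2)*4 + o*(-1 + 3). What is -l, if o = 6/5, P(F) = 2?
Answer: -12/5 ≈ -2.4000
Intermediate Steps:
o = 6/5 (o = 6*(⅕) = 6/5 ≈ 1.2000)
l = 12/5 (l = -6*(2 - 2)*4 + 6*(-1 + 3)/5 = -0*4 + (6/5)*2 = -6*0 + 12/5 = 0 + 12/5 = 12/5 ≈ 2.4000)
-l = -1*12/5 = -12/5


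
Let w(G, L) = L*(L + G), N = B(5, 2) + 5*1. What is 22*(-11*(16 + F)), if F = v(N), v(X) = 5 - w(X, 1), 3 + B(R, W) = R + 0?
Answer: -3146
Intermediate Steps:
B(R, W) = -3 + R (B(R, W) = -3 + (R + 0) = -3 + R)
N = 7 (N = (-3 + 5) + 5*1 = 2 + 5 = 7)
w(G, L) = L*(G + L)
v(X) = 4 - X (v(X) = 5 - (X + 1) = 5 - (1 + X) = 5 + (-1 - X) = 4 - X)
F = -3 (F = 4 - 1*7 = 4 - 7 = -3)
22*(-11*(16 + F)) = 22*(-11*(16 - 3)) = 22*(-11*13) = 22*(-143) = -3146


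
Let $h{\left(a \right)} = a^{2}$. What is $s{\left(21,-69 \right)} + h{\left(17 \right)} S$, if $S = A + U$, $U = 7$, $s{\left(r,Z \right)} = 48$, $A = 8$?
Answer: $4383$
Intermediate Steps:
$S = 15$ ($S = 8 + 7 = 15$)
$s{\left(21,-69 \right)} + h{\left(17 \right)} S = 48 + 17^{2} \cdot 15 = 48 + 289 \cdot 15 = 48 + 4335 = 4383$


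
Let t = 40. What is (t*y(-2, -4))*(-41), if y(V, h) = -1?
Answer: 1640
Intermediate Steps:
(t*y(-2, -4))*(-41) = (40*(-1))*(-41) = -40*(-41) = 1640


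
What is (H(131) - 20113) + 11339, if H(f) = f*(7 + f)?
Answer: 9304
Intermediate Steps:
(H(131) - 20113) + 11339 = (131*(7 + 131) - 20113) + 11339 = (131*138 - 20113) + 11339 = (18078 - 20113) + 11339 = -2035 + 11339 = 9304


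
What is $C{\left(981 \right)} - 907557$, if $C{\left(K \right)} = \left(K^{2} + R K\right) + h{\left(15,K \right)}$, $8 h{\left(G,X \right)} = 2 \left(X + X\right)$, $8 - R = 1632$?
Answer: $- \frac{3075699}{2} \approx -1.5379 \cdot 10^{6}$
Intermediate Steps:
$R = -1624$ ($R = 8 - 1632 = -1624$)
$h{\left(G,X \right)} = \frac{X}{2}$ ($h{\left(G,X \right)} = \frac{2 \left(X + X\right)}{8} = \frac{2 \cdot 2 X}{8} = \frac{4 X}{8} = \frac{X}{2}$)
$C{\left(K \right)} = K^{2} - \frac{3247 K}{2}$ ($C{\left(K \right)} = \left(K^{2} - 1624 K\right) + \frac{K}{2} = K^{2} - \frac{3247 K}{2}$)
$C{\left(981 \right)} - 907557 = \frac{1}{2} \cdot 981 \left(-3247 + 2 \cdot 981\right) - 907557 = \frac{1}{2} \cdot 981 \left(-3247 + 1962\right) - 907557 = \frac{1}{2} \cdot 981 \left(-1285\right) - 907557 = - \frac{1260585}{2} - 907557 = - \frac{3075699}{2}$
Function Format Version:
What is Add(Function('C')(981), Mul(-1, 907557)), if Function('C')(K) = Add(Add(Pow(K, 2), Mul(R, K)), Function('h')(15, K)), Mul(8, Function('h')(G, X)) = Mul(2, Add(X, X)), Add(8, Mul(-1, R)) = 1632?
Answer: Rational(-3075699, 2) ≈ -1.5379e+6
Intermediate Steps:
R = -1624 (R = Add(8, Mul(-1, 1632)) = Add(8, -1632) = -1624)
Function('h')(G, X) = Mul(Rational(1, 2), X) (Function('h')(G, X) = Mul(Rational(1, 8), Mul(2, Add(X, X))) = Mul(Rational(1, 8), Mul(2, Mul(2, X))) = Mul(Rational(1, 8), Mul(4, X)) = Mul(Rational(1, 2), X))
Function('C')(K) = Add(Pow(K, 2), Mul(Rational(-3247, 2), K)) (Function('C')(K) = Add(Add(Pow(K, 2), Mul(-1624, K)), Mul(Rational(1, 2), K)) = Add(Pow(K, 2), Mul(Rational(-3247, 2), K)))
Add(Function('C')(981), Mul(-1, 907557)) = Add(Mul(Rational(1, 2), 981, Add(-3247, Mul(2, 981))), Mul(-1, 907557)) = Add(Mul(Rational(1, 2), 981, Add(-3247, 1962)), -907557) = Add(Mul(Rational(1, 2), 981, -1285), -907557) = Add(Rational(-1260585, 2), -907557) = Rational(-3075699, 2)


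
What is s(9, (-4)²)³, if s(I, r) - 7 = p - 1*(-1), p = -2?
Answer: 216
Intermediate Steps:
s(I, r) = 6 (s(I, r) = 7 + (-2 - 1*(-1)) = 7 + (-2 + 1) = 7 - 1 = 6)
s(9, (-4)²)³ = 6³ = 216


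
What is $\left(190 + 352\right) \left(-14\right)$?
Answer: $-7588$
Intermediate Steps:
$\left(190 + 352\right) \left(-14\right) = 542 \left(-14\right) = -7588$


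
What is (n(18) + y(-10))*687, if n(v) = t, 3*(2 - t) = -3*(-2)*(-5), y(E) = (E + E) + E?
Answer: -12366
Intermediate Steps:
y(E) = 3*E (y(E) = 2*E + E = 3*E)
t = 12 (t = 2 - (-3*(-2))*(-5)/3 = 2 - 2*(-5) = 2 - ⅓*(-30) = 2 + 10 = 12)
n(v) = 12
(n(18) + y(-10))*687 = (12 + 3*(-10))*687 = (12 - 30)*687 = -18*687 = -12366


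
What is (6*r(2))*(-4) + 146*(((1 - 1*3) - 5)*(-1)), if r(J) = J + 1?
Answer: 950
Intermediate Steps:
r(J) = 1 + J
(6*r(2))*(-4) + 146*(((1 - 1*3) - 5)*(-1)) = (6*(1 + 2))*(-4) + 146*(((1 - 1*3) - 5)*(-1)) = (6*3)*(-4) + 146*(((1 - 3) - 5)*(-1)) = 18*(-4) + 146*((-2 - 5)*(-1)) = -72 + 146*(-7*(-1)) = -72 + 146*7 = -72 + 1022 = 950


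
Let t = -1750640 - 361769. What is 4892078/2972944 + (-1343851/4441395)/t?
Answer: 1765295731849420409/1072780298556340920 ≈ 1.6455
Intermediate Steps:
t = -2112409
4892078/2972944 + (-1343851/4441395)/t = 4892078/2972944 - 1343851/4441395/(-2112409) = 4892078*(1/2972944) - 1343851*1/4441395*(-1/2112409) = 2446039/1486472 - 1343851/4441395*(-1/2112409) = 2446039/1486472 + 1343851/9382042770555 = 1765295731849420409/1072780298556340920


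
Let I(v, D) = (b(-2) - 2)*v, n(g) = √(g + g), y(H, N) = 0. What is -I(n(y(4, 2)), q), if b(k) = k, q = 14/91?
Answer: 0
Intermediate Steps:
n(g) = √2*√g (n(g) = √(2*g) = √2*√g)
q = 2/13 (q = 14*(1/91) = 2/13 ≈ 0.15385)
I(v, D) = -4*v (I(v, D) = (-2 - 2)*v = -4*v)
-I(n(y(4, 2)), q) = -(-4)*√2*√0 = -(-4)*√2*0 = -(-4)*0 = -1*0 = 0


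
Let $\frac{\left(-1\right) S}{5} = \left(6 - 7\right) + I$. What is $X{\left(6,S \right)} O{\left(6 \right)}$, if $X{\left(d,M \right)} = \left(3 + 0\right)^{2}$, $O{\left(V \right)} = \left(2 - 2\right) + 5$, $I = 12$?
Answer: $45$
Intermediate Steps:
$O{\left(V \right)} = 5$ ($O{\left(V \right)} = 0 + 5 = 5$)
$S = -55$ ($S = - 5 \left(\left(6 - 7\right) + 12\right) = - 5 \left(-1 + 12\right) = \left(-5\right) 11 = -55$)
$X{\left(d,M \right)} = 9$ ($X{\left(d,M \right)} = 3^{2} = 9$)
$X{\left(6,S \right)} O{\left(6 \right)} = 9 \cdot 5 = 45$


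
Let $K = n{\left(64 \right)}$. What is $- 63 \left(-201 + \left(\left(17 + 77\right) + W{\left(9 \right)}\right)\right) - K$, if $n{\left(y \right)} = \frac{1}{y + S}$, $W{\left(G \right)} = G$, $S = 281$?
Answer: $\frac{2130029}{345} \approx 6174.0$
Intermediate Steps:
$n{\left(y \right)} = \frac{1}{281 + y}$ ($n{\left(y \right)} = \frac{1}{y + 281} = \frac{1}{281 + y}$)
$K = \frac{1}{345}$ ($K = \frac{1}{281 + 64} = \frac{1}{345} \approx 0.0028986$)
$- 63 \left(-201 + \left(\left(17 + 77\right) + W{\left(9 \right)}\right)\right) - K = - 63 \left(-201 + \left(\left(17 + 77\right) + 9\right)\right) - \frac{1}{345} = - 63 \left(-201 + \left(94 + 9\right)\right) - \frac{1}{345} = - 63 \left(-201 + 103\right) - \frac{1}{345} = \left(-63\right) \left(-98\right) - \frac{1}{345} = 6174 - \frac{1}{345} = \frac{2130029}{345}$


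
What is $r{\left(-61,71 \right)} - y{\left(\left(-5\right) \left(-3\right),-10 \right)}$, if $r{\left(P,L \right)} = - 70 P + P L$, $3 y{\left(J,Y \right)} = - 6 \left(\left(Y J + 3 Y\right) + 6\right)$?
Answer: $-409$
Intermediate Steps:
$y{\left(J,Y \right)} = -12 - 6 Y - 2 J Y$ ($y{\left(J,Y \right)} = \frac{\left(-6\right) \left(\left(Y J + 3 Y\right) + 6\right)}{3} = \frac{\left(-6\right) \left(\left(J Y + 3 Y\right) + 6\right)}{3} = \frac{\left(-6\right) \left(\left(3 Y + J Y\right) + 6\right)}{3} = \frac{\left(-6\right) \left(6 + 3 Y + J Y\right)}{3} = \frac{-36 - 18 Y - 6 J Y}{3} = -12 - 6 Y - 2 J Y$)
$r{\left(P,L \right)} = - 70 P + L P$
$r{\left(-61,71 \right)} - y{\left(\left(-5\right) \left(-3\right),-10 \right)} = - 61 \left(-70 + 71\right) - \left(-12 - -60 - 2 \left(\left(-5\right) \left(-3\right)\right) \left(-10\right)\right) = \left(-61\right) 1 - \left(-12 + 60 - 30 \left(-10\right)\right) = -61 - \left(-12 + 60 + 300\right) = -61 - 348 = -409$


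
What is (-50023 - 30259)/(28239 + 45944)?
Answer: -80282/74183 ≈ -1.0822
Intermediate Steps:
(-50023 - 30259)/(28239 + 45944) = -80282/74183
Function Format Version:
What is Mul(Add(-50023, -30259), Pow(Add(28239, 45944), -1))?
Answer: Rational(-80282, 74183) ≈ -1.0822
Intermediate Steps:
Mul(Add(-50023, -30259), Pow(Add(28239, 45944), -1)) = Mul(-80282, Pow(74183, -1)) = Mul(-80282, Rational(1, 74183)) = Rational(-80282, 74183)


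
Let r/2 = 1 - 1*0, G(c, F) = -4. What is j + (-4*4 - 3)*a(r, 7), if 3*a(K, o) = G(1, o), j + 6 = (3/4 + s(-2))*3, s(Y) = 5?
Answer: 439/12 ≈ 36.583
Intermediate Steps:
r = 2 (r = 2*(1 - 1*0) = 2*(1 + 0) = 2*1 = 2)
j = 45/4 (j = -6 + (3/4 + 5)*3 = -6 + (3*(¼) + 5)*3 = -6 + (¾ + 5)*3 = -6 + (23/4)*3 = -6 + 69/4 = 45/4 ≈ 11.250)
a(K, o) = -4/3 (a(K, o) = (⅓)*(-4) = -4/3)
j + (-4*4 - 3)*a(r, 7) = 45/4 + (-4*4 - 3)*(-4/3) = 45/4 + (-16 - 3)*(-4/3) = 45/4 - 19*(-4/3) = 45/4 + 76/3 = 439/12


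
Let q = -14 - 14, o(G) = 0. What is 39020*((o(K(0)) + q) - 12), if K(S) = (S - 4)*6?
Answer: -1560800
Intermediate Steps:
K(S) = -24 + 6*S (K(S) = (-4 + S)*6 = -24 + 6*S)
q = -28
39020*((o(K(0)) + q) - 12) = 39020*((0 - 28) - 12) = 39020*(-28 - 12) = 39020*(-40) = -1560800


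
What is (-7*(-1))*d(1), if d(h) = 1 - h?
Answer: 0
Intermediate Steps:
(-7*(-1))*d(1) = (-7*(-1))*(1 - 1*1) = 7*(1 - 1) = 7*0 = 0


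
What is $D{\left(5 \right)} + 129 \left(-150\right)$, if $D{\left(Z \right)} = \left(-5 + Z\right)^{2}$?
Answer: $-19350$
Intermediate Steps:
$D{\left(5 \right)} + 129 \left(-150\right) = \left(-5 + 5\right)^{2} + 129 \left(-150\right) = 0^{2} - 19350 = 0 - 19350 = -19350$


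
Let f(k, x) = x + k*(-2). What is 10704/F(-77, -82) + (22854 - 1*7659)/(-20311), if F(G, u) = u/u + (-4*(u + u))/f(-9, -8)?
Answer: 360661595/2254521 ≈ 159.97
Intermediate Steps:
f(k, x) = x - 2*k
F(G, u) = 1 - 4*u/5 (F(G, u) = u/u + (-4*(u + u))/(-8 - 2*(-9)) = 1 + (-8*u)/(-8 + 18) = 1 - 8*u/10 = 1 - 8*u*(1/10) = 1 - 4*u/5)
10704/F(-77, -82) + (22854 - 1*7659)/(-20311) = 10704/(1 - 4/5*(-82)) + (22854 - 1*7659)/(-20311) = 10704/(1 + 328/5) + (22854 - 7659)*(-1/20311) = 10704/(333/5) + 15195*(-1/20311) = 10704*(5/333) - 15195/20311 = 17840/111 - 15195/20311 = 360661595/2254521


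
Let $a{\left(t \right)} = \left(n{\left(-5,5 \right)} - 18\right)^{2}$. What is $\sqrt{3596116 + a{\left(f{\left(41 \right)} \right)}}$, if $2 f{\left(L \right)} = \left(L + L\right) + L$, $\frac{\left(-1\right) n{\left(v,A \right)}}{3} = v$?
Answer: $5 \sqrt{143845} \approx 1896.3$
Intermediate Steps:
$n{\left(v,A \right)} = - 3 v$
$f{\left(L \right)} = \frac{3 L}{2}$ ($f{\left(L \right)} = \frac{\left(L + L\right) + L}{2} = \frac{2 L + L}{2} = \frac{3 L}{2}$)
$a{\left(t \right)} = 9$ ($a{\left(t \right)} = \left(\left(-3\right) \left(-5\right) - 18\right)^{2} = \left(15 - 18\right)^{2} = \left(-3\right)^{2} = 9$)
$\sqrt{3596116 + a{\left(f{\left(41 \right)} \right)}} = \sqrt{3596116 + 9} = \sqrt{3596125} = 5 \sqrt{143845}$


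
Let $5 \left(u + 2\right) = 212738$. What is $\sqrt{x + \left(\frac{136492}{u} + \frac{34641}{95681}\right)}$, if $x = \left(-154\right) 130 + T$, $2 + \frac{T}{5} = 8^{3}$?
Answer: $\frac{i \sqrt{452256571288329607995746}}{5088506942} \approx 132.16 i$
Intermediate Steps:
$u = \frac{212728}{5}$ ($u = -2 + \frac{1}{5} \cdot 212738 = -2 + \frac{212738}{5} = \frac{212728}{5} \approx 42546.0$)
$T = 2550$ ($T = -10 + 5 \cdot 8^{3} = -10 + 5 \cdot 512 = -10 + 2560 = 2550$)
$x = -17470$ ($x = \left(-154\right) 130 + 2550 = -20020 + 2550 = -17470$)
$\sqrt{x + \left(\frac{136492}{u} + \frac{34641}{95681}\right)} = \sqrt{-17470 + \left(\frac{136492}{\frac{212728}{5}} + \frac{34641}{95681}\right)} = \sqrt{-17470 + \left(136492 \cdot \frac{5}{212728} + 34641 \cdot \frac{1}{95681}\right)} = \sqrt{-17470 + \left(\frac{170615}{53182} + \frac{34641}{95681}\right)} = \sqrt{-17470 + \frac{18166891477}{5088506942}} = \sqrt{- \frac{88878049385263}{5088506942}} = \frac{i \sqrt{452256571288329607995746}}{5088506942}$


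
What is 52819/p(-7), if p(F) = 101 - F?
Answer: 52819/108 ≈ 489.06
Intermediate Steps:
52819/p(-7) = 52819/(101 - 1*(-7)) = 52819/(101 + 7) = 52819/108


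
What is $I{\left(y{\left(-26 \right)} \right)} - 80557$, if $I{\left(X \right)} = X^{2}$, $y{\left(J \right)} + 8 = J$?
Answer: $-79401$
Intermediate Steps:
$y{\left(J \right)} = -8 + J$
$I{\left(y{\left(-26 \right)} \right)} - 80557 = \left(-8 - 26\right)^{2} - 80557 = \left(-34\right)^{2} - 80557 = 1156 - 80557 = -79401$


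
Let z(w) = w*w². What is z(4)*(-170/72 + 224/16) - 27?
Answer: 6461/9 ≈ 717.89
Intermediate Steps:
z(w) = w³
z(4)*(-170/72 + 224/16) - 27 = 4³*(-170/72 + 224/16) - 27 = 64*(-170*1/72 + 224*(1/16)) - 27 = 64*(-85/36 + 14) - 27 = 64*(419/36) - 27 = 6704/9 - 27 = 6461/9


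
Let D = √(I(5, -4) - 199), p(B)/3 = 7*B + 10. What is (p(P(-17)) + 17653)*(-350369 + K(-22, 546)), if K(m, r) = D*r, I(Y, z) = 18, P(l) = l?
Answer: -6070493294 + 9459996*I*√181 ≈ -6.0705e+9 + 1.2727e+8*I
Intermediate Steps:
p(B) = 30 + 21*B (p(B) = 3*(7*B + 10) = 3*(10 + 7*B) = 30 + 21*B)
D = I*√181 (D = √(18 - 199) = √(-181) = I*√181 ≈ 13.454*I)
K(m, r) = I*r*√181 (K(m, r) = (I*√181)*r = I*r*√181)
(p(P(-17)) + 17653)*(-350369 + K(-22, 546)) = ((30 + 21*(-17)) + 17653)*(-350369 + I*546*√181) = ((30 - 357) + 17653)*(-350369 + 546*I*√181) = (-327 + 17653)*(-350369 + 546*I*√181) = 17326*(-350369 + 546*I*√181) = -6070493294 + 9459996*I*√181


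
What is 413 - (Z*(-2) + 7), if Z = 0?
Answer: 406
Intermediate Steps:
413 - (Z*(-2) + 7) = 413 - (0*(-2) + 7) = 413 - (0 + 7) = 413 - 1*7 = 413 - 7 = 406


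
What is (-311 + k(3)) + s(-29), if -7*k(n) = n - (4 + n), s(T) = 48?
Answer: -1837/7 ≈ -262.43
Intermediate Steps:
k(n) = 4/7 (k(n) = -(n - (4 + n))/7 = -(n + (-4 - n))/7 = -1/7*(-4) = 4/7)
(-311 + k(3)) + s(-29) = (-311 + 4/7) + 48 = -2173/7 + 48 = -1837/7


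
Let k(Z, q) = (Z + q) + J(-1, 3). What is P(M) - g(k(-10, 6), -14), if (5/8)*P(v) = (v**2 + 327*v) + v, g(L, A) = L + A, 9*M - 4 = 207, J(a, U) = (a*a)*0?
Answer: 5346434/405 ≈ 13201.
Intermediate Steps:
J(a, U) = 0 (J(a, U) = a**2*0 = 0)
M = 211/9 (M = 4/9 + (1/9)*207 = 4/9 + 23 = 211/9 ≈ 23.444)
k(Z, q) = Z + q (k(Z, q) = (Z + q) + 0 = Z + q)
g(L, A) = A + L
P(v) = 8*v**2/5 + 2624*v/5 (P(v) = 8*((v**2 + 327*v) + v)/5 = 8*(v**2 + 328*v)/5 = 8*v**2/5 + 2624*v/5)
P(M) - g(k(-10, 6), -14) = (8/5)*(211/9)*(328 + 211/9) - (-14 + (-10 + 6)) = (8/5)*(211/9)*(3163/9) - (-14 - 4) = 5339144/405 - 1*(-18) = 5339144/405 + 18 = 5346434/405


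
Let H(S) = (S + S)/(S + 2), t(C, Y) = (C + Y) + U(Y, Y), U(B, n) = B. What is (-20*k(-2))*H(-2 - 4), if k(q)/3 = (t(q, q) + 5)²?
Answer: -180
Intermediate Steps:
t(C, Y) = C + 2*Y (t(C, Y) = (C + Y) + Y = C + 2*Y)
k(q) = 3*(5 + 3*q)² (k(q) = 3*((q + 2*q) + 5)² = 3*(3*q + 5)² = 3*(5 + 3*q)²)
H(S) = 2*S/(2 + S) (H(S) = (2*S)/(2 + S) = 2*S/(2 + S))
(-20*k(-2))*H(-2 - 4) = (-60*(5 + 3*(-2))²)*(2*(-2 - 4)/(2 + (-2 - 4))) = (-60*(5 - 6)²)*(2*(-6)/(2 - 6)) = (-60*(-1)²)*(2*(-6)/(-4)) = (-60)*(2*(-6)*(-¼)) = -20*3*3 = -60*3 = -180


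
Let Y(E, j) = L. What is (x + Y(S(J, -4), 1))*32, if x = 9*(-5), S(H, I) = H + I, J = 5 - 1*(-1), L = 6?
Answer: -1248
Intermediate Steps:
J = 6 (J = 5 + 1 = 6)
x = -45
Y(E, j) = 6
(x + Y(S(J, -4), 1))*32 = (-45 + 6)*32 = -39*32 = -1248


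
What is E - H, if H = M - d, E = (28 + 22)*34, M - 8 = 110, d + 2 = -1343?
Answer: 237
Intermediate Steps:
d = -1345 (d = -2 - 1343 = -1345)
M = 118 (M = 8 + 110 = 118)
E = 1700 (E = 50*34 = 1700)
H = 1463 (H = 118 - 1*(-1345) = 118 + 1345 = 1463)
E - H = 1700 - 1*1463 = 1700 - 1463 = 237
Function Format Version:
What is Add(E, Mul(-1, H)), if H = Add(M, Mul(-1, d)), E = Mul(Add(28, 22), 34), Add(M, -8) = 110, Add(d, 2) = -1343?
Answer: 237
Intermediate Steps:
d = -1345 (d = Add(-2, -1343) = -1345)
M = 118 (M = Add(8, 110) = 118)
E = 1700 (E = Mul(50, 34) = 1700)
H = 1463 (H = Add(118, Mul(-1, -1345)) = Add(118, 1345) = 1463)
Add(E, Mul(-1, H)) = Add(1700, Mul(-1, 1463)) = Add(1700, -1463) = 237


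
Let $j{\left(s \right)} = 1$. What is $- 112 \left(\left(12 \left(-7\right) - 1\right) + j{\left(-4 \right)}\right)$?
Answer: $9408$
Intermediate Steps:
$- 112 \left(\left(12 \left(-7\right) - 1\right) + j{\left(-4 \right)}\right) = - 112 \left(\left(12 \left(-7\right) - 1\right) + 1\right) = - 112 \left(\left(-84 - 1\right) + 1\right) = - 112 \left(-85 + 1\right) = \left(-112\right) \left(-84\right) = 9408$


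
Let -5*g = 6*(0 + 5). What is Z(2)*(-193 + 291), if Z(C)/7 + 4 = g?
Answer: -6860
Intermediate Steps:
g = -6 (g = -6*(0 + 5)/5 = -6*5/5 = -⅕*30 = -6)
Z(C) = -70 (Z(C) = -28 + 7*(-6) = -28 - 42 = -70)
Z(2)*(-193 + 291) = -70*(-193 + 291) = -70*98 = -6860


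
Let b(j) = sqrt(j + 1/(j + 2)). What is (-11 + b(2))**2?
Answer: 361/4 ≈ 90.250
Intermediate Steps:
b(j) = sqrt(j + 1/(2 + j))
(-11 + b(2))**2 = (-11 + sqrt((1 + 2*(2 + 2))/(2 + 2)))**2 = (-11 + sqrt((1 + 2*4)/4))**2 = (-11 + sqrt((1 + 8)/4))**2 = (-11 + sqrt((1/4)*9))**2 = (-11 + sqrt(9/4))**2 = (-11 + 3/2)**2 = (-19/2)**2 = 361/4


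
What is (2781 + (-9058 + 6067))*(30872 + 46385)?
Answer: -16223970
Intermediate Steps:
(2781 + (-9058 + 6067))*(30872 + 46385) = (2781 - 2991)*77257 = -210*77257 = -16223970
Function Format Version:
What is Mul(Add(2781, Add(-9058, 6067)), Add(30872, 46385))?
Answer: -16223970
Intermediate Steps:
Mul(Add(2781, Add(-9058, 6067)), Add(30872, 46385)) = Mul(Add(2781, -2991), 77257) = Mul(-210, 77257) = -16223970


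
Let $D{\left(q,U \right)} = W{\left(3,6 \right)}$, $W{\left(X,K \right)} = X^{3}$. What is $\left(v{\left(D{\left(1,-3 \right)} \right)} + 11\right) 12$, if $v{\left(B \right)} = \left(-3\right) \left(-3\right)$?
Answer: $240$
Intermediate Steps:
$D{\left(q,U \right)} = 27$ ($D{\left(q,U \right)} = 3^{3} = 27$)
$v{\left(B \right)} = 9$
$\left(v{\left(D{\left(1,-3 \right)} \right)} + 11\right) 12 = \left(9 + 11\right) 12 = 20 \cdot 12 = 240$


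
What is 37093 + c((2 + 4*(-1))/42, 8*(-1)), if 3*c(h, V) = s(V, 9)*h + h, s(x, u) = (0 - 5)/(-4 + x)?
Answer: 28042291/756 ≈ 37093.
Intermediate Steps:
s(x, u) = -5/(-4 + x)
c(h, V) = h/3 - 5*h/(3*(-4 + V)) (c(h, V) = ((-5/(-4 + V))*h + h)/3 = (-5*h/(-4 + V) + h)/3 = (h - 5*h/(-4 + V))/3 = h/3 - 5*h/(3*(-4 + V)))
37093 + c((2 + 4*(-1))/42, 8*(-1)) = 37093 + ((2 + 4*(-1))/42)*(-9 + 8*(-1))/(3*(-4 + 8*(-1))) = 37093 + ((2 - 4)*(1/42))*(-9 - 8)/(3*(-4 - 8)) = 37093 + (⅓)*(-2*1/42)*(-17)/(-12) = 37093 + (⅓)*(-1/21)*(-1/12)*(-17) = 37093 - 17/756 = 28042291/756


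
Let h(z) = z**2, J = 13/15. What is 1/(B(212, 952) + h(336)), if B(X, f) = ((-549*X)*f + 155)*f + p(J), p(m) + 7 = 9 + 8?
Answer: -1/105482649486 ≈ -9.4802e-12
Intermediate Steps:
J = 13/15 (J = 13*(1/15) = 13/15 ≈ 0.86667)
p(m) = 10 (p(m) = -7 + (9 + 8) = -7 + 17 = 10)
B(X, f) = 10 + f*(155 - 549*X*f) (B(X, f) = ((-549*X)*f + 155)*f + 10 = (-549*X*f + 155)*f + 10 = (155 - 549*X*f)*f + 10 = f*(155 - 549*X*f) + 10 = 10 + f*(155 - 549*X*f))
1/(B(212, 952) + h(336)) = 1/((10 + 155*952 - 549*212*952**2) + 336**2) = 1/((10 + 147560 - 549*212*906304) + 112896) = 1/((10 + 147560 - 105482909952) + 112896) = 1/(-105482762382 + 112896) = 1/(-105482649486) = -1/105482649486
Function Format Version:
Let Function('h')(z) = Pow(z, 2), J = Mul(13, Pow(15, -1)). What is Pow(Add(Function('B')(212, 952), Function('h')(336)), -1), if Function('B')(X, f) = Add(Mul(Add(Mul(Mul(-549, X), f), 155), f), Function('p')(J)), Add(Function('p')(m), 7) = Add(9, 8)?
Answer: Rational(-1, 105482649486) ≈ -9.4802e-12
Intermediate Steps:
J = Rational(13, 15) (J = Mul(13, Rational(1, 15)) = Rational(13, 15) ≈ 0.86667)
Function('p')(m) = 10 (Function('p')(m) = Add(-7, Add(9, 8)) = Add(-7, 17) = 10)
Function('B')(X, f) = Add(10, Mul(f, Add(155, Mul(-549, X, f)))) (Function('B')(X, f) = Add(Mul(Add(Mul(Mul(-549, X), f), 155), f), 10) = Add(Mul(Add(Mul(-549, X, f), 155), f), 10) = Add(Mul(Add(155, Mul(-549, X, f)), f), 10) = Add(Mul(f, Add(155, Mul(-549, X, f))), 10) = Add(10, Mul(f, Add(155, Mul(-549, X, f)))))
Pow(Add(Function('B')(212, 952), Function('h')(336)), -1) = Pow(Add(Add(10, Mul(155, 952), Mul(-549, 212, Pow(952, 2))), Pow(336, 2)), -1) = Pow(Add(Add(10, 147560, Mul(-549, 212, 906304)), 112896), -1) = Pow(Add(Add(10, 147560, -105482909952), 112896), -1) = Pow(Add(-105482762382, 112896), -1) = Pow(-105482649486, -1) = Rational(-1, 105482649486)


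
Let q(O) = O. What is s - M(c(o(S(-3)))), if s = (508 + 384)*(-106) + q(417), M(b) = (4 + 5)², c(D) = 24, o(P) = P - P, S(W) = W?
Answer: -94216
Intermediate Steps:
o(P) = 0
M(b) = 81 (M(b) = 9² = 81)
s = -94135 (s = (508 + 384)*(-106) + 417 = 892*(-106) + 417 = -94552 + 417 = -94135)
s - M(c(o(S(-3)))) = -94135 - 1*81 = -94135 - 81 = -94216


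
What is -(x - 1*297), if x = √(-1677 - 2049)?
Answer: 297 - 9*I*√46 ≈ 297.0 - 61.041*I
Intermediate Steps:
x = 9*I*√46 (x = √(-3726) = 9*I*√46 ≈ 61.041*I)
-(x - 1*297) = -(9*I*√46 - 1*297) = -(9*I*√46 - 297) = -(-297 + 9*I*√46) = 297 - 9*I*√46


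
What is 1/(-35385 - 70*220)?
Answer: -1/50785 ≈ -1.9691e-5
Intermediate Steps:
1/(-35385 - 70*220) = 1/(-35385 - 15400) = 1/(-50785) = -1/50785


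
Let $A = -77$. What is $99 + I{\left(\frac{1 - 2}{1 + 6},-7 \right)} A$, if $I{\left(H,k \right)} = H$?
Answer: $110$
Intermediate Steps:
$99 + I{\left(\frac{1 - 2}{1 + 6},-7 \right)} A = 99 + \frac{1 - 2}{1 + 6} \left(-77\right) = 99 + - \frac{1}{7} \left(-77\right) = 99 + \left(-1\right) \frac{1}{7} \left(-77\right) = 99 - -11 = 99 + 11 = 110$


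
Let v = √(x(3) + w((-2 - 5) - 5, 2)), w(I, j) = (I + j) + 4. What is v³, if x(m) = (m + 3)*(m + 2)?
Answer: 48*√6 ≈ 117.58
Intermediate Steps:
x(m) = (2 + m)*(3 + m) (x(m) = (3 + m)*(2 + m) = (2 + m)*(3 + m))
w(I, j) = 4 + I + j
v = 2*√6 (v = √((6 + 3² + 5*3) + (4 + ((-2 - 5) - 5) + 2)) = √((6 + 9 + 15) + (4 + (-7 - 5) + 2)) = √(30 + (4 - 12 + 2)) = √(30 - 6) = √24 = 2*√6 ≈ 4.8990)
v³ = (2*√6)³ = 48*√6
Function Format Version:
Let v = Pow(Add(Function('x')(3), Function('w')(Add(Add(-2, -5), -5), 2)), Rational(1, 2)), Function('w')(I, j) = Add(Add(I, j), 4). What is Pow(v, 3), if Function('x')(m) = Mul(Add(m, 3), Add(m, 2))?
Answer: Mul(48, Pow(6, Rational(1, 2))) ≈ 117.58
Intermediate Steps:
Function('x')(m) = Mul(Add(2, m), Add(3, m)) (Function('x')(m) = Mul(Add(3, m), Add(2, m)) = Mul(Add(2, m), Add(3, m)))
Function('w')(I, j) = Add(4, I, j)
v = Mul(2, Pow(6, Rational(1, 2))) (v = Pow(Add(Add(6, Pow(3, 2), Mul(5, 3)), Add(4, Add(Add(-2, -5), -5), 2)), Rational(1, 2)) = Pow(Add(Add(6, 9, 15), Add(4, Add(-7, -5), 2)), Rational(1, 2)) = Pow(Add(30, Add(4, -12, 2)), Rational(1, 2)) = Pow(Add(30, -6), Rational(1, 2)) = Pow(24, Rational(1, 2)) = Mul(2, Pow(6, Rational(1, 2))) ≈ 4.8990)
Pow(v, 3) = Pow(Mul(2, Pow(6, Rational(1, 2))), 3) = Mul(48, Pow(6, Rational(1, 2)))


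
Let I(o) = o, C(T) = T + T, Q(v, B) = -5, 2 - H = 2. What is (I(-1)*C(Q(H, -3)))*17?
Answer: 170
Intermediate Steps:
H = 0 (H = 2 - 1*2 = 2 - 2 = 0)
C(T) = 2*T
(I(-1)*C(Q(H, -3)))*17 = -2*(-5)*17 = -1*(-10)*17 = 10*17 = 170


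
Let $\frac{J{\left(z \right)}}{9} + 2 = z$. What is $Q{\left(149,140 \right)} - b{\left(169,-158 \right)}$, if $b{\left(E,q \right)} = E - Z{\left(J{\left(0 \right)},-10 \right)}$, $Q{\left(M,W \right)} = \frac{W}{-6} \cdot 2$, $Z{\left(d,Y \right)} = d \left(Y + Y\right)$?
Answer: $\frac{433}{3} \approx 144.33$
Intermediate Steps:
$J{\left(z \right)} = -18 + 9 z$
$Z{\left(d,Y \right)} = 2 Y d$ ($Z{\left(d,Y \right)} = d 2 Y = 2 Y d$)
$Q{\left(M,W \right)} = - \frac{W}{3}$ ($Q{\left(M,W \right)} = - \frac{W}{6} \cdot 2 = - \frac{W}{3}$)
$b{\left(E,q \right)} = -360 + E$ ($b{\left(E,q \right)} = E - 2 \left(-10\right) \left(-18 + 9 \cdot 0\right) = E - 2 \left(-10\right) \left(-18 + 0\right) = E - 2 \left(-10\right) \left(-18\right) = E - 360 = -360 + E$)
$Q{\left(149,140 \right)} - b{\left(169,-158 \right)} = \left(- \frac{1}{3}\right) 140 - \left(-360 + 169\right) = - \frac{140}{3} - -191 = - \frac{140}{3} + 191 = \frac{433}{3}$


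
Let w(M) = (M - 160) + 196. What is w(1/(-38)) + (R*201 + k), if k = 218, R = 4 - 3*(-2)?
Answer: 86031/38 ≈ 2264.0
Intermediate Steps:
R = 10 (R = 4 + 6 = 10)
w(M) = 36 + M (w(M) = (-160 + M) + 196 = 36 + M)
w(1/(-38)) + (R*201 + k) = (36 + 1/(-38)) + (10*201 + 218) = (36 - 1/38) + (2010 + 218) = 1367/38 + 2228 = 86031/38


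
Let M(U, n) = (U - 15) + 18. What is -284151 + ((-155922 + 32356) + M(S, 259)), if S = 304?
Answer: -407410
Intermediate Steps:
M(U, n) = 3 + U (M(U, n) = (-15 + U) + 18 = 3 + U)
-284151 + ((-155922 + 32356) + M(S, 259)) = -284151 + ((-155922 + 32356) + (3 + 304)) = -284151 + (-123566 + 307) = -284151 - 123259 = -407410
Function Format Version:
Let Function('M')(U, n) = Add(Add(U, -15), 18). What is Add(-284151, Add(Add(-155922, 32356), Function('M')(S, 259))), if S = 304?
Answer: -407410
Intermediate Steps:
Function('M')(U, n) = Add(3, U) (Function('M')(U, n) = Add(Add(-15, U), 18) = Add(3, U))
Add(-284151, Add(Add(-155922, 32356), Function('M')(S, 259))) = Add(-284151, Add(Add(-155922, 32356), Add(3, 304))) = Add(-284151, Add(-123566, 307)) = Add(-284151, -123259) = -407410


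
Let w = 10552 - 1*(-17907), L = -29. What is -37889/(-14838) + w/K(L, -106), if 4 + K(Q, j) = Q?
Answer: -140341435/163218 ≈ -859.84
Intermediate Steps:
K(Q, j) = -4 + Q
w = 28459 (w = 10552 + 17907 = 28459)
-37889/(-14838) + w/K(L, -106) = -37889/(-14838) + 28459/(-4 - 29) = -37889*(-1/14838) + 28459/(-33) = 37889/14838 + 28459*(-1/33) = 37889/14838 - 28459/33 = -140341435/163218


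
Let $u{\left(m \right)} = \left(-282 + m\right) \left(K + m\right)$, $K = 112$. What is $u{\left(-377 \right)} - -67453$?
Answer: $242088$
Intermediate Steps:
$u{\left(m \right)} = \left(-282 + m\right) \left(112 + m\right)$
$u{\left(-377 \right)} - -67453 = \left(-31584 + \left(-377\right)^{2} - -64090\right) - -67453 = \left(-31584 + 142129 + 64090\right) + 67453 = 174635 + 67453 = 242088$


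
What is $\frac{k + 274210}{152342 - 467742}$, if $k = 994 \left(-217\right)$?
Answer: $- \frac{7314}{39425} \approx -0.18552$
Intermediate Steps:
$k = -215698$
$\frac{k + 274210}{152342 - 467742} = \frac{-215698 + 274210}{152342 - 467742} = \frac{58512}{-315400} = 58512 \left(- \frac{1}{315400}\right) = - \frac{7314}{39425}$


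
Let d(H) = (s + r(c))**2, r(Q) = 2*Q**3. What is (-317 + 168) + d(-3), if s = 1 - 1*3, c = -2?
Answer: 175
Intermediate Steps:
s = -2 (s = 1 - 3 = -2)
d(H) = 324 (d(H) = (-2 + 2*(-2)**3)**2 = (-2 + 2*(-8))**2 = (-2 - 16)**2 = (-18)**2 = 324)
(-317 + 168) + d(-3) = (-317 + 168) + 324 = -149 + 324 = 175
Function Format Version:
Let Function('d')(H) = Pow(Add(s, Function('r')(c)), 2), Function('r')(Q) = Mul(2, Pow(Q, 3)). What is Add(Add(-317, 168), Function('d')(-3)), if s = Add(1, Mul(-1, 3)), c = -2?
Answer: 175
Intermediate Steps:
s = -2 (s = Add(1, -3) = -2)
Function('d')(H) = 324 (Function('d')(H) = Pow(Add(-2, Mul(2, Pow(-2, 3))), 2) = Pow(Add(-2, Mul(2, -8)), 2) = Pow(Add(-2, -16), 2) = Pow(-18, 2) = 324)
Add(Add(-317, 168), Function('d')(-3)) = Add(Add(-317, 168), 324) = Add(-149, 324) = 175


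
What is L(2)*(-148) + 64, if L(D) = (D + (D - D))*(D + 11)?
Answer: -3784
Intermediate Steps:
L(D) = D*(11 + D) (L(D) = (D + 0)*(11 + D) = D*(11 + D))
L(2)*(-148) + 64 = (2*(11 + 2))*(-148) + 64 = (2*13)*(-148) + 64 = 26*(-148) + 64 = -3848 + 64 = -3784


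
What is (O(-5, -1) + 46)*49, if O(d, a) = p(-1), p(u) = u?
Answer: 2205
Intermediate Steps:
O(d, a) = -1
(O(-5, -1) + 46)*49 = (-1 + 46)*49 = 45*49 = 2205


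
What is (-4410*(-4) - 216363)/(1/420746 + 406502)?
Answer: -11944558194/24433441499 ≈ -0.48886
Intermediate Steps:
(-4410*(-4) - 216363)/(1/420746 + 406502) = (17640 - 216363)/(1/420746 + 406502) = -198723/171034090493/420746 = -198723*420746/171034090493 = -11944558194/24433441499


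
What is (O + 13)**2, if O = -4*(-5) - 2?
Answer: 961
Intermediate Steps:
O = 18 (O = 20 - 2 = 18)
(O + 13)**2 = (18 + 13)**2 = 31**2 = 961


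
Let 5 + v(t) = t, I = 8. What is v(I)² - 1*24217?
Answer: -24208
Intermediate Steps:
v(t) = -5 + t
v(I)² - 1*24217 = (-5 + 8)² - 1*24217 = 3² - 24217 = 9 - 24217 = -24208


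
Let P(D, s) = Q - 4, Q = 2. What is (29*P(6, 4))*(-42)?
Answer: 2436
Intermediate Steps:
P(D, s) = -2 (P(D, s) = 2 - 4 = -2)
(29*P(6, 4))*(-42) = (29*(-2))*(-42) = -58*(-42) = 2436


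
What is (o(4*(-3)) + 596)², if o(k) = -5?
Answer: 349281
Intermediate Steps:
(o(4*(-3)) + 596)² = (-5 + 596)² = 591² = 349281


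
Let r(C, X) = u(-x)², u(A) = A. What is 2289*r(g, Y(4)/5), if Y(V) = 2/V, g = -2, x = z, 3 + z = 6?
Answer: 20601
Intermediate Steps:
z = 3 (z = -3 + 6 = 3)
x = 3
r(C, X) = 9 (r(C, X) = (-1*3)² = (-3)² = 9)
2289*r(g, Y(4)/5) = 2289*9 = 20601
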